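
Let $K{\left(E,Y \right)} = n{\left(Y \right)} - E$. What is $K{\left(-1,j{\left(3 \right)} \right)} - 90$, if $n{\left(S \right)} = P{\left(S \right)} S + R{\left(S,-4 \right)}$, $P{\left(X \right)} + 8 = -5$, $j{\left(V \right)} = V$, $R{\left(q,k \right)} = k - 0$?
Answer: $-132$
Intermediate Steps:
$R{\left(q,k \right)} = k$ ($R{\left(q,k \right)} = k + 0 = k$)
$P{\left(X \right)} = -13$ ($P{\left(X \right)} = -8 - 5 = -13$)
$n{\left(S \right)} = -4 - 13 S$ ($n{\left(S \right)} = - 13 S - 4 = -4 - 13 S$)
$K{\left(E,Y \right)} = -4 - E - 13 Y$ ($K{\left(E,Y \right)} = \left(-4 - 13 Y\right) - E = -4 - E - 13 Y$)
$K{\left(-1,j{\left(3 \right)} \right)} - 90 = \left(-4 - -1 - 39\right) - 90 = \left(-4 + 1 - 39\right) - 90 = -42 - 90 = -132$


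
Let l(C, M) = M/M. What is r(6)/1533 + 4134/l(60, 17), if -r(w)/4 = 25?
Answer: 6337322/1533 ≈ 4133.9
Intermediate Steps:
r(w) = -100 (r(w) = -4*25 = -100)
l(C, M) = 1
r(6)/1533 + 4134/l(60, 17) = -100/1533 + 4134/1 = -100*1/1533 + 4134*1 = -100/1533 + 4134 = 6337322/1533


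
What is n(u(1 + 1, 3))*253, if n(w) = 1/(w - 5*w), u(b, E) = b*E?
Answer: -253/24 ≈ -10.542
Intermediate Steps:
u(b, E) = E*b
n(w) = -1/(4*w) (n(w) = 1/(-4*w) = -1/(4*w))
n(u(1 + 1, 3))*253 = -1/(3*(1 + 1))/4*253 = -1/(4*(3*2))*253 = -¼/6*253 = -¼*⅙*253 = -1/24*253 = -253/24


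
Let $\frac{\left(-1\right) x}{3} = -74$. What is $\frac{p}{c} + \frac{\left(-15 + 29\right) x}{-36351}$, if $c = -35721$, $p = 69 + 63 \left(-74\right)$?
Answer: $\frac{295975}{6870339} \approx 0.04308$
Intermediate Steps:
$x = 222$ ($x = \left(-3\right) \left(-74\right) = 222$)
$p = -4593$ ($p = 69 - 4662 = -4593$)
$\frac{p}{c} + \frac{\left(-15 + 29\right) x}{-36351} = - \frac{4593}{-35721} + \frac{\left(-15 + 29\right) 222}{-36351} = \left(-4593\right) \left(- \frac{1}{35721}\right) + 14 \cdot 222 \left(- \frac{1}{36351}\right) = \frac{1531}{11907} + 3108 \left(- \frac{1}{36351}\right) = \frac{1531}{11907} - \frac{148}{1731} = \frac{295975}{6870339}$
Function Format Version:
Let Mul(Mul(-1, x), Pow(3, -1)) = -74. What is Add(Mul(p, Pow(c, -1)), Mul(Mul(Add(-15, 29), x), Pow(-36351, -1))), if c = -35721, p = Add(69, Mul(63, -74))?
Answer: Rational(295975, 6870339) ≈ 0.043080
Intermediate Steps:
x = 222 (x = Mul(-3, -74) = 222)
p = -4593 (p = Add(69, -4662) = -4593)
Add(Mul(p, Pow(c, -1)), Mul(Mul(Add(-15, 29), x), Pow(-36351, -1))) = Add(Mul(-4593, Pow(-35721, -1)), Mul(Mul(Add(-15, 29), 222), Pow(-36351, -1))) = Add(Mul(-4593, Rational(-1, 35721)), Mul(Mul(14, 222), Rational(-1, 36351))) = Add(Rational(1531, 11907), Mul(3108, Rational(-1, 36351))) = Add(Rational(1531, 11907), Rational(-148, 1731)) = Rational(295975, 6870339)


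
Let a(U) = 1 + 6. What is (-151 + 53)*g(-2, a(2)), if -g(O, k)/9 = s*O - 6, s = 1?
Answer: -7056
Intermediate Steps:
a(U) = 7
g(O, k) = 54 - 9*O (g(O, k) = -9*(1*O - 6) = -9*(O - 6) = -9*(-6 + O) = 54 - 9*O)
(-151 + 53)*g(-2, a(2)) = (-151 + 53)*(54 - 9*(-2)) = -98*(54 + 18) = -98*72 = -7056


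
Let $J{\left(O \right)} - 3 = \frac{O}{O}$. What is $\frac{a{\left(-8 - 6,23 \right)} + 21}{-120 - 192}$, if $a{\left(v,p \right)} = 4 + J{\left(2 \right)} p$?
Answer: $- \frac{3}{8} \approx -0.375$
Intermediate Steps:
$J{\left(O \right)} = 4$ ($J{\left(O \right)} = 3 + \frac{O}{O} = 3 + 1 = 4$)
$a{\left(v,p \right)} = 4 + 4 p$
$\frac{a{\left(-8 - 6,23 \right)} + 21}{-120 - 192} = \frac{\left(4 + 4 \cdot 23\right) + 21}{-120 - 192} = \frac{\left(4 + 92\right) + 21}{-312} = \left(96 + 21\right) \left(- \frac{1}{312}\right) = 117 \left(- \frac{1}{312}\right) = - \frac{3}{8}$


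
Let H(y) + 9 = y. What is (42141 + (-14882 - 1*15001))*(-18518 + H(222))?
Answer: -224382690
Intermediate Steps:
H(y) = -9 + y
(42141 + (-14882 - 1*15001))*(-18518 + H(222)) = (42141 + (-14882 - 1*15001))*(-18518 + (-9 + 222)) = (42141 + (-14882 - 15001))*(-18518 + 213) = (42141 - 29883)*(-18305) = 12258*(-18305) = -224382690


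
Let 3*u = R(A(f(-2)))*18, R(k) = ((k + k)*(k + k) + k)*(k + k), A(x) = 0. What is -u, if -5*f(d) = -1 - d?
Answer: 0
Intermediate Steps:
f(d) = 1/5 + d/5 (f(d) = -(-1 - d)/5 = 1/5 + d/5)
R(k) = 2*k*(k + 4*k**2) (R(k) = ((2*k)*(2*k) + k)*(2*k) = (4*k**2 + k)*(2*k) = (k + 4*k**2)*(2*k) = 2*k*(k + 4*k**2))
u = 0 (u = ((0**2*(2 + 8*0))*18)/3 = ((0*(2 + 0))*18)/3 = ((0*2)*18)/3 = (0*18)/3 = (1/3)*0 = 0)
-u = -1*0 = 0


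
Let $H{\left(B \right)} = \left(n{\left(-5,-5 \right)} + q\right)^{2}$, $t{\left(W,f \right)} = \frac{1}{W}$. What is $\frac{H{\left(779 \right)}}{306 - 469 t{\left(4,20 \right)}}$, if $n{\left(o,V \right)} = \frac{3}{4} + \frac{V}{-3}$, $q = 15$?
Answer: $\frac{43681}{27180} \approx 1.6071$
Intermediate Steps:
$n{\left(o,V \right)} = \frac{3}{4} - \frac{V}{3}$ ($n{\left(o,V \right)} = 3 \cdot \frac{1}{4} + V \left(- \frac{1}{3}\right) = \frac{3}{4} - \frac{V}{3}$)
$H{\left(B \right)} = \frac{43681}{144}$ ($H{\left(B \right)} = \left(\left(\frac{3}{4} - - \frac{5}{3}\right) + 15\right)^{2} = \left(\left(\frac{3}{4} + \frac{5}{3}\right) + 15\right)^{2} = \left(\frac{29}{12} + 15\right)^{2} = \left(\frac{209}{12}\right)^{2} = \frac{43681}{144}$)
$\frac{H{\left(779 \right)}}{306 - 469 t{\left(4,20 \right)}} = \frac{43681}{144 \left(306 - \frac{469}{4}\right)} = \frac{43681}{144 \cdot \frac{755}{4}} = \frac{43681}{144} \cdot \frac{4}{755} = \frac{43681}{27180}$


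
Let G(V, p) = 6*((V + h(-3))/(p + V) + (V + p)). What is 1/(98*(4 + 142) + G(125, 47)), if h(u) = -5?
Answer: 43/659800 ≈ 6.5171e-5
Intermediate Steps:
G(V, p) = 6*V + 6*p + 6*(-5 + V)/(V + p) (G(V, p) = 6*((V - 5)/(p + V) + (V + p)) = 6*((-5 + V)/(V + p) + (V + p)) = 6*(V + p + (-5 + V)/(V + p)) = 6*V + 6*p + 6*(-5 + V)/(V + p))
1/(98*(4 + 142) + G(125, 47)) = 1/(98*(4 + 142) + 6*(-5 + 125 + (125 + 47)**2)/(125 + 47)) = 1/(98*146 + 6*(-5 + 125 + 172**2)/172) = 1/(14308 + 6*(1/172)*(-5 + 125 + 29584)) = 1/(14308 + 6*(1/172)*29704) = 1/(14308 + 44556/43) = 1/(659800/43) = 43/659800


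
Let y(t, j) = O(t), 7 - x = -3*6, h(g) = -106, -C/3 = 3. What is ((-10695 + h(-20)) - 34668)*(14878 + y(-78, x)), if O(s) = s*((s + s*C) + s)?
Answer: 1259945990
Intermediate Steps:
C = -9 (C = -3*3 = -9)
O(s) = -7*s**2 (O(s) = s*((s + s*(-9)) + s) = s*((s - 9*s) + s) = s*(-8*s + s) = s*(-7*s) = -7*s**2)
x = 25 (x = 7 - (-3)*6 = 7 - 1*(-18) = 7 + 18 = 25)
y(t, j) = -7*t**2
((-10695 + h(-20)) - 34668)*(14878 + y(-78, x)) = ((-10695 - 106) - 34668)*(14878 - 7*(-78)**2) = (-10801 - 34668)*(14878 - 7*6084) = -45469*(14878 - 42588) = -45469*(-27710) = 1259945990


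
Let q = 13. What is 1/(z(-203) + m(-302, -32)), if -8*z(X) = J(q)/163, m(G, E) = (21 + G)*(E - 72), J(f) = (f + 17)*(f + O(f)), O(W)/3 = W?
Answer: 163/4763317 ≈ 3.4220e-5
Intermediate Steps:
O(W) = 3*W
J(f) = 4*f*(17 + f) (J(f) = (f + 17)*(f + 3*f) = (17 + f)*(4*f) = 4*f*(17 + f))
m(G, E) = (-72 + E)*(21 + G) (m(G, E) = (21 + G)*(-72 + E) = (-72 + E)*(21 + G))
z(X) = -195/163 (z(X) = -4*13*(17 + 13)/(8*163) = -4*13*30/(8*163) = -195/163)
1/(z(-203) + m(-302, -32)) = 1/(-195/163 + (-1512 - 72*(-302) + 21*(-32) - 32*(-302))) = 1/(-195/163 + (-1512 + 21744 - 672 + 9664)) = 1/(-195/163 + 29224) = 1/(4763317/163) = 163/4763317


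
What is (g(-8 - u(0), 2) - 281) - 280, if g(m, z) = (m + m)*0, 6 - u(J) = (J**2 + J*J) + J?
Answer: -561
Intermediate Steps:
u(J) = 6 - J - 2*J**2 (u(J) = 6 - ((J**2 + J*J) + J) = 6 - ((J**2 + J**2) + J) = 6 - (2*J**2 + J) = 6 - (J + 2*J**2) = 6 + (-J - 2*J**2) = 6 - J - 2*J**2)
g(m, z) = 0 (g(m, z) = (2*m)*0 = 0)
(g(-8 - u(0), 2) - 281) - 280 = (0 - 281) - 280 = -281 - 280 = -561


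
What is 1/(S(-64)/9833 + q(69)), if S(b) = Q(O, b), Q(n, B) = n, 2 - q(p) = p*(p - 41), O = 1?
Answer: -9833/18977689 ≈ -0.00051813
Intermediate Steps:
q(p) = 2 - p*(-41 + p) (q(p) = 2 - p*(p - 41) = 2 - p*(-41 + p))
S(b) = 1
1/(S(-64)/9833 + q(69)) = 1/(1/9833 + (2 - 1*69² + 41*69)) = 1/(1*(1/9833) + (2 - 1*4761 + 2829)) = 1/(1/9833 + (2 - 4761 + 2829)) = 1/(1/9833 - 1930) = 1/(-18977689/9833) = -9833/18977689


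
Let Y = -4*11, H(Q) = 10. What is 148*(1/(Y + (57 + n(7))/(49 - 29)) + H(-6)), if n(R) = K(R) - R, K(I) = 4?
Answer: 609760/413 ≈ 1476.4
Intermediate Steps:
n(R) = 4 - R
Y = -44
148*(1/(Y + (57 + n(7))/(49 - 29)) + H(-6)) = 148*(1/(-44 + (57 + (4 - 1*7))/(49 - 29)) + 10) = 148*(1/(-44 + (57 + (4 - 7))/20) + 10) = 148*(1/(-44 + (57 - 3)*(1/20)) + 10) = 148*(1/(-44 + 54*(1/20)) + 10) = 148*(1/(-44 + 27/10) + 10) = 148*(1/(-413/10) + 10) = 148*(-10/413 + 10) = 148*(4120/413) = 609760/413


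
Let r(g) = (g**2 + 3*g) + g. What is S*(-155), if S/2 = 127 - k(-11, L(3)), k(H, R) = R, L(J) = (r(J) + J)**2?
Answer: 139190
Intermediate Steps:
r(g) = g**2 + 4*g
L(J) = (J + J*(4 + J))**2 (L(J) = (J*(4 + J) + J)**2 = (J + J*(4 + J))**2)
S = -898 (S = 2*(127 - 3**2*(5 + 3)**2) = 2*(127 - 9*8**2) = 2*(127 - 9*64) = 2*(127 - 1*576) = 2*(127 - 576) = 2*(-449) = -898)
S*(-155) = -898*(-155) = 139190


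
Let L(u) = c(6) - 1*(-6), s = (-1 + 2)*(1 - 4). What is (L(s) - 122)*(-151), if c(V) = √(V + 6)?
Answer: 17516 - 302*√3 ≈ 16993.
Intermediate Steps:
s = -3 (s = 1*(-3) = -3)
c(V) = √(6 + V)
L(u) = 6 + 2*√3 (L(u) = √(6 + 6) - 1*(-6) = √12 + 6 = 2*√3 + 6 = 6 + 2*√3)
(L(s) - 122)*(-151) = ((6 + 2*√3) - 122)*(-151) = (-116 + 2*√3)*(-151) = 17516 - 302*√3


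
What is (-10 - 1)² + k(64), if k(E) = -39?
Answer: 82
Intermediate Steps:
(-10 - 1)² + k(64) = (-10 - 1)² - 39 = (-11)² - 39 = 121 - 39 = 82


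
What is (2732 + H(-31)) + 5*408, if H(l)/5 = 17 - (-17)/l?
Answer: 150482/31 ≈ 4854.3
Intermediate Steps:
H(l) = 85 + 85/l (H(l) = 5*(17 - (-17)/l) = 5*(17 + 17/l) = 85 + 85/l)
(2732 + H(-31)) + 5*408 = (2732 + (85 + 85/(-31))) + 5*408 = (2732 + (85 + 85*(-1/31))) + 2040 = (2732 + (85 - 85/31)) + 2040 = (2732 + 2550/31) + 2040 = 87242/31 + 2040 = 150482/31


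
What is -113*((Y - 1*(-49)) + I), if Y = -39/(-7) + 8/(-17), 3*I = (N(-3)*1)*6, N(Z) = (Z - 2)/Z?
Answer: -2316952/357 ≈ -6490.1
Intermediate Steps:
N(Z) = (-2 + Z)/Z
I = 10/3 (I = ((((-2 - 3)/(-3))*1)*6)/3 = ((-⅓*(-5)*1)*6)/3 = (((5/3)*1)*6)/3 = ((5/3)*6)/3 = (⅓)*10 = 10/3 ≈ 3.3333)
Y = 607/119 (Y = -39*(-⅐) + 8*(-1/17) = 39/7 - 8/17 = 607/119 ≈ 5.1008)
-113*((Y - 1*(-49)) + I) = -113*((607/119 - 1*(-49)) + 10/3) = -113*((607/119 + 49) + 10/3) = -113*(6438/119 + 10/3) = -113*20504/357 = -2316952/357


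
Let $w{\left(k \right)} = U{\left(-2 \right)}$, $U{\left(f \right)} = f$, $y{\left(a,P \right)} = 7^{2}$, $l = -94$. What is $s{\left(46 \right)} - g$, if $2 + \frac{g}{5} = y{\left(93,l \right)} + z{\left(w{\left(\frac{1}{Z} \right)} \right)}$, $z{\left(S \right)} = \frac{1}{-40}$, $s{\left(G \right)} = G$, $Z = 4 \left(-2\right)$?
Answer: $- \frac{1511}{8} \approx -188.88$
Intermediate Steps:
$y{\left(a,P \right)} = 49$
$Z = -8$
$w{\left(k \right)} = -2$
$z{\left(S \right)} = - \frac{1}{40}$
$g = \frac{1879}{8}$ ($g = -10 + 5 \left(49 - \frac{1}{40}\right) = -10 + 5 \cdot \frac{1959}{40} = -10 + \frac{1959}{8} = \frac{1879}{8} \approx 234.88$)
$s{\left(46 \right)} - g = 46 - \frac{1879}{8} = - \frac{1511}{8}$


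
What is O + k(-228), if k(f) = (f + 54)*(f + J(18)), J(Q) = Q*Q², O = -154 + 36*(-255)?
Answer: -984430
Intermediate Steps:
O = -9334 (O = -154 - 9180 = -9334)
J(Q) = Q³
k(f) = (54 + f)*(5832 + f) (k(f) = (f + 54)*(f + 18³) = (54 + f)*(f + 5832) = (54 + f)*(5832 + f))
O + k(-228) = -9334 + (314928 + (-228)² + 5886*(-228)) = -9334 + (314928 + 51984 - 1342008) = -9334 - 975096 = -984430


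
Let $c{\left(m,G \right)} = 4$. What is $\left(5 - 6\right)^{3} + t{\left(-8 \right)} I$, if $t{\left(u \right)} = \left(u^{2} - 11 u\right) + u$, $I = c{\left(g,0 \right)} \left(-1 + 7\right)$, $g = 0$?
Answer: $3455$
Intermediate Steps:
$I = 24$ ($I = 4 \left(-1 + 7\right) = 4 \cdot 6 = 24$)
$t{\left(u \right)} = u^{2} - 10 u$
$\left(5 - 6\right)^{3} + t{\left(-8 \right)} I = \left(5 - 6\right)^{3} + - 8 \left(-10 - 8\right) 24 = \left(5 - 6\right)^{3} + \left(-8\right) \left(-18\right) 24 = \left(-1\right)^{3} + 144 \cdot 24 = -1 + 3456 = 3455$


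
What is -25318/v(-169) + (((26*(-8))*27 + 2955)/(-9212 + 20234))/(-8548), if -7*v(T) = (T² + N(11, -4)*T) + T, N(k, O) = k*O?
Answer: 1391469173247/281297737864 ≈ 4.9466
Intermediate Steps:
N(k, O) = O*k
v(T) = -T²/7 + 43*T/7 (v(T) = -((T² + (-4*11)*T) + T)/7 = -((T² - 44*T) + T)/7 = -(T² - 43*T)/7 = -T²/7 + 43*T/7)
-25318/v(-169) + (((26*(-8))*27 + 2955)/(-9212 + 20234))/(-8548) = -25318*(-7/(169*(43 - 1*(-169)))) + (((26*(-8))*27 + 2955)/(-9212 + 20234))/(-8548) = -25318*(-7/(169*(43 + 169))) + ((-208*27 + 2955)/11022)*(-1/8548) = -25318/((⅐)*(-169)*212) + ((-5616 + 2955)*(1/11022))*(-1/8548) = -25318/(-35828/7) - 2661*1/11022*(-1/8548) = -25318*(-7/35828) - 887/3674*(-1/8548) = 88613/17914 + 887/31405352 = 1391469173247/281297737864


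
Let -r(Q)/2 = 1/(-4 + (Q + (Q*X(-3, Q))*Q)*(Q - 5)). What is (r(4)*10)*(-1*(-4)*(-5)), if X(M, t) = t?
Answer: -50/9 ≈ -5.5556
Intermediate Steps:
r(Q) = -2/(-4 + (-5 + Q)*(Q + Q³)) (r(Q) = -2/(-4 + (Q + (Q*Q)*Q)*(Q - 5)) = -2/(-4 + (Q + Q²*Q)*(-5 + Q)) = -2/(-4 + (Q + Q³)*(-5 + Q)) = -2/(-4 + (-5 + Q)*(Q + Q³)))
(r(4)*10)*(-1*(-4)*(-5)) = ((2/(4 - 1*4² - 1*4⁴ + 5*4 + 5*4³))*10)*(-1*(-4)*(-5)) = ((2/(4 - 1*16 - 1*256 + 20 + 5*64))*10)*(4*(-5)) = ((2/(4 - 16 - 256 + 20 + 320))*10)*(-20) = ((2/72)*10)*(-20) = ((2*(1/72))*10)*(-20) = ((1/36)*10)*(-20) = (5/18)*(-20) = -50/9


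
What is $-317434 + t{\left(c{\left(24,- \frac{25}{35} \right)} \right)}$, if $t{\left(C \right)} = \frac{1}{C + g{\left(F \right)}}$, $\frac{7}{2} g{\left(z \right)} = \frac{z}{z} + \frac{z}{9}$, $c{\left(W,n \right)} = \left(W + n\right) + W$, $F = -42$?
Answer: $- \frac{308228393}{971} \approx -3.1743 \cdot 10^{5}$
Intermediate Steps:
$c{\left(W,n \right)} = n + 2 W$
$g{\left(z \right)} = \frac{2}{7} + \frac{2 z}{63}$ ($g{\left(z \right)} = \frac{2 \left(\frac{z}{z} + \frac{z}{9}\right)}{7} = \frac{2 \left(1 + z \frac{1}{9}\right)}{7} = \frac{2 \left(1 + \frac{z}{9}\right)}{7} = \frac{2}{7} + \frac{2 z}{63}$)
$t{\left(C \right)} = \frac{1}{- \frac{22}{21} + C}$ ($t{\left(C \right)} = \frac{1}{C + \left(\frac{2}{7} + \frac{2}{63} \left(-42\right)\right)} = \frac{1}{C + \left(\frac{2}{7} - \frac{4}{3}\right)} = \frac{1}{C - \frac{22}{21}} = \frac{1}{- \frac{22}{21} + C}$)
$-317434 + t{\left(c{\left(24,- \frac{25}{35} \right)} \right)} = -317434 + \frac{21}{-22 + 21 \left(- \frac{25}{35} + 2 \cdot 24\right)} = -317434 + \frac{21}{-22 + 21 \left(\left(-25\right) \frac{1}{35} + 48\right)} = -317434 + \frac{21}{-22 + 21 \left(- \frac{5}{7} + 48\right)} = -317434 + \frac{21}{-22 + 21 \cdot \frac{331}{7}} = -317434 + \frac{21}{-22 + 993} = -317434 + \frac{21}{971} = - \frac{308228393}{971}$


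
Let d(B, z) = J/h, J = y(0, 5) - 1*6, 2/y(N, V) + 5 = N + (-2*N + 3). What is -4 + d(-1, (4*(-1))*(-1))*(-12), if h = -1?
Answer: -88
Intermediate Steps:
y(N, V) = 2/(-2 - N) (y(N, V) = 2/(-5 + (N + (-2*N + 3))) = 2/(-5 + (N + (3 - 2*N))) = 2/(-5 + (3 - N)) = 2/(-2 - N))
J = -7 (J = -2/(2 + 0) - 1*6 = -2/2 - 6 = -2*½ - 6 = -1 - 6 = -7)
d(B, z) = 7 (d(B, z) = -7/(-1) = -7*(-1) = 7)
-4 + d(-1, (4*(-1))*(-1))*(-12) = -4 + 7*(-12) = -4 - 84 = -88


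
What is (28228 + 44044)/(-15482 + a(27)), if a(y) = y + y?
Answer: -18068/3857 ≈ -4.6845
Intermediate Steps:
a(y) = 2*y
(28228 + 44044)/(-15482 + a(27)) = (28228 + 44044)/(-15482 + 2*27) = 72272/(-15482 + 54) = 72272/(-15428) = 72272*(-1/15428) = -18068/3857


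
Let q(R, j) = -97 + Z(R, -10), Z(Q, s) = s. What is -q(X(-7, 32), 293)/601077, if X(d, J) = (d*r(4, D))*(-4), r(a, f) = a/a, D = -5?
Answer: 107/601077 ≈ 0.00017801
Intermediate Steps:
r(a, f) = 1
X(d, J) = -4*d (X(d, J) = (d*1)*(-4) = d*(-4) = -4*d)
q(R, j) = -107 (q(R, j) = -97 - 10 = -107)
-q(X(-7, 32), 293)/601077 = -(-107)/601077 = -1*(-107/601077) = 107/601077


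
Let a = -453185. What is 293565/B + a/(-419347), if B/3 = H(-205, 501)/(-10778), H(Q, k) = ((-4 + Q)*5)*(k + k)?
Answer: 44275191846458/43909405023 ≈ 1008.3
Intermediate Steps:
H(Q, k) = 2*k*(-20 + 5*Q) (H(Q, k) = (-20 + 5*Q)*(2*k) = 2*k*(-20 + 5*Q))
B = 1570635/5389 (B = 3*((10*501*(-4 - 205))/(-10778)) = 3*((10*501*(-209))*(-1/10778)) = 3*(-1047090*(-1/10778)) = 3*(523545/5389) = 1570635/5389 ≈ 291.45)
293565/B + a/(-419347) = 293565/(1570635/5389) - 453185/(-419347) = 293565*(5389/1570635) - 453185*(-1/419347) = 105468119/104709 + 453185/419347 = 44275191846458/43909405023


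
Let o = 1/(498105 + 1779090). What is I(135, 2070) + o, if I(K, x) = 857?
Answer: 1951556116/2277195 ≈ 857.00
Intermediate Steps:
o = 1/2277195 ≈ 4.3914e-7
I(135, 2070) + o = 857 + 1/2277195 = 1951556116/2277195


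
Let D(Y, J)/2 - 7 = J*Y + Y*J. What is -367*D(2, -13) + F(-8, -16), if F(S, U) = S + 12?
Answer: 33034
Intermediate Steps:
F(S, U) = 12 + S
D(Y, J) = 14 + 4*J*Y (D(Y, J) = 14 + 2*(J*Y + Y*J) = 14 + 2*(J*Y + J*Y) = 14 + 2*(2*J*Y) = 14 + 4*J*Y)
-367*D(2, -13) + F(-8, -16) = -367*(14 + 4*(-13)*2) + (12 - 8) = -367*(14 - 104) + 4 = -367*(-90) + 4 = 33030 + 4 = 33034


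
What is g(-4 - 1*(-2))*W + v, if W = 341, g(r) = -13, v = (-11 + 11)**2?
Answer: -4433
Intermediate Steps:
v = 0 (v = 0**2 = 0)
g(-4 - 1*(-2))*W + v = -13*341 + 0 = -4433 + 0 = -4433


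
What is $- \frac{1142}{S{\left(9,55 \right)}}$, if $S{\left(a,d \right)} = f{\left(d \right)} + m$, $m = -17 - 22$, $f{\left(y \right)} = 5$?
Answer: $\frac{571}{17} \approx 33.588$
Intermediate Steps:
$m = -39$ ($m = -17 - 22 = -39$)
$S{\left(a,d \right)} = -34$ ($S{\left(a,d \right)} = 5 - 39 = -34$)
$- \frac{1142}{S{\left(9,55 \right)}} = - \frac{1142}{-34} = \left(-1142\right) \left(- \frac{1}{34}\right) = \frac{571}{17}$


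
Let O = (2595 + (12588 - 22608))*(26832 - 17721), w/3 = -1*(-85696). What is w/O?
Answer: -85696/22549725 ≈ -0.0038003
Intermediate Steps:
w = 257088 (w = 3*(-1*(-85696)) = 3*85696 = 257088)
O = -67649175 (O = (2595 - 10020)*9111 = -7425*9111 = -67649175)
w/O = 257088/(-67649175) = 257088*(-1/67649175) = -85696/22549725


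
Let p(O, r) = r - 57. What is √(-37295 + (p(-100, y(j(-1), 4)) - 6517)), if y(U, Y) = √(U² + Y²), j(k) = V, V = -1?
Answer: √(-43869 + √17) ≈ 209.44*I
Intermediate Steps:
j(k) = -1
p(O, r) = -57 + r
√(-37295 + (p(-100, y(j(-1), 4)) - 6517)) = √(-37295 + ((-57 + √((-1)² + 4²)) - 6517)) = √(-37295 + ((-57 + √(1 + 16)) - 6517)) = √(-37295 + ((-57 + √17) - 6517)) = √(-37295 + (-6574 + √17)) = √(-43869 + √17)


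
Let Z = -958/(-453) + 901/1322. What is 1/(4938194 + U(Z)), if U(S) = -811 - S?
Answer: 598866/2956829133049 ≈ 2.0254e-7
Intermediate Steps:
Z = 1674629/598866 (Z = -958*(-1/453) + 901*(1/1322) = 958/453 + 901/1322 = 1674629/598866 ≈ 2.7963)
1/(4938194 + U(Z)) = 1/(4938194 + (-811 - 1*1674629/598866)) = 1/(4938194 + (-811 - 1674629/598866)) = 1/(4938194 - 487354955/598866) = 1/(2956829133049/598866) = 598866/2956829133049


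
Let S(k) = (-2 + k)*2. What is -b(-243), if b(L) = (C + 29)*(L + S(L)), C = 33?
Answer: 45446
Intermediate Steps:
S(k) = -4 + 2*k
b(L) = -248 + 186*L (b(L) = (33 + 29)*(L + (-4 + 2*L)) = 62*(-4 + 3*L) = -248 + 186*L)
-b(-243) = -(-248 + 186*(-243)) = -(-248 - 45198) = -1*(-45446) = 45446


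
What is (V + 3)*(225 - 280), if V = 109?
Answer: -6160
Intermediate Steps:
(V + 3)*(225 - 280) = (109 + 3)*(225 - 280) = 112*(-55) = -6160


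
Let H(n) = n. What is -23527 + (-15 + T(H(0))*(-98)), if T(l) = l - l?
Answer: -23542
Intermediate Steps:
T(l) = 0
-23527 + (-15 + T(H(0))*(-98)) = -23527 + (-15 + 0*(-98)) = -23527 + (-15 + 0) = -23527 - 15 = -23542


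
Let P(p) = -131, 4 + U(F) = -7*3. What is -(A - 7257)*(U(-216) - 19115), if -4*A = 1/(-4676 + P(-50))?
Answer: -60698853825/437 ≈ -1.3890e+8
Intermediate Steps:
U(F) = -25 (U(F) = -4 - 7*3 = -4 - 21 = -25)
A = 1/19228 (A = -1/(4*(-4676 - 131)) = -¼/(-4807) = -¼*(-1/4807) = 1/19228 ≈ 5.2007e-5)
-(A - 7257)*(U(-216) - 19115) = -(1/19228 - 7257)*(-25 - 19115) = -(-139537595)*(-19140)/19228 = -1*60698853825/437 = -60698853825/437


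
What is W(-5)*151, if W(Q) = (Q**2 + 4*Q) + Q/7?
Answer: 4530/7 ≈ 647.14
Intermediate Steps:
W(Q) = Q**2 + 29*Q/7 (W(Q) = (Q**2 + 4*Q) + Q*(1/7) = (Q**2 + 4*Q) + Q/7 = Q**2 + 29*Q/7)
W(-5)*151 = ((1/7)*(-5)*(29 + 7*(-5)))*151 = ((1/7)*(-5)*(29 - 35))*151 = ((1/7)*(-5)*(-6))*151 = (30/7)*151 = 4530/7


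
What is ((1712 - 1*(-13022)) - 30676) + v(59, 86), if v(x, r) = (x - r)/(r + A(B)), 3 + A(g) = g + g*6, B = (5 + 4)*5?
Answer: -6344943/398 ≈ -15942.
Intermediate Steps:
B = 45 (B = 9*5 = 45)
A(g) = -3 + 7*g (A(g) = -3 + (g + g*6) = -3 + (g + 6*g) = -3 + 7*g)
v(x, r) = (x - r)/(312 + r) (v(x, r) = (x - r)/(r + (-3 + 7*45)) = (x - r)/(r + (-3 + 315)) = (x - r)/(r + 312) = (x - r)/(312 + r))
((1712 - 1*(-13022)) - 30676) + v(59, 86) = ((1712 - 1*(-13022)) - 30676) + (59 - 1*86)/(312 + 86) = ((1712 + 13022) - 30676) + (59 - 86)/398 = (14734 - 30676) + (1/398)*(-27) = -15942 - 27/398 = -6344943/398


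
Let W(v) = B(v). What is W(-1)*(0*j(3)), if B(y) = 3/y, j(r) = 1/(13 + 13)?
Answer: 0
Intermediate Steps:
j(r) = 1/26
W(v) = 3/v
W(-1)*(0*j(3)) = (3/(-1))*(0*(1/26)) = (3*(-1))*0 = -3*0 = 0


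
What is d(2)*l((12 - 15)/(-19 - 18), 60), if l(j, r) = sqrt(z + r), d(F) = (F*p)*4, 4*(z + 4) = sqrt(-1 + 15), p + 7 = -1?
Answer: -32*sqrt(224 + sqrt(14)) ≈ -482.92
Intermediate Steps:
p = -8 (p = -7 - 1 = -8)
z = -4 + sqrt(14)/4 (z = -4 + sqrt(-1 + 15)/4 = -4 + sqrt(14)/4 ≈ -3.0646)
d(F) = -32*F (d(F) = (F*(-8))*4 = -8*F*4 = -32*F)
l(j, r) = sqrt(-4 + r + sqrt(14)/4) (l(j, r) = sqrt((-4 + sqrt(14)/4) + r) = sqrt(-4 + r + sqrt(14)/4))
d(2)*l((12 - 15)/(-19 - 18), 60) = (-32*2)*(sqrt(-16 + sqrt(14) + 4*60)/2) = -32*sqrt(-16 + sqrt(14) + 240) = -32*sqrt(224 + sqrt(14))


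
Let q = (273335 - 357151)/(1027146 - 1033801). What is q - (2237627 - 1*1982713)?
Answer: -1696368854/6655 ≈ -2.5490e+5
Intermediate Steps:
q = 83816/6655 (q = -83816/(-6655) = -83816*(-1/6655) = 83816/6655 ≈ 12.594)
q - (2237627 - 1*1982713) = 83816/6655 - (2237627 - 1*1982713) = 83816/6655 - (2237627 - 1982713) = 83816/6655 - 1*254914 = 83816/6655 - 254914 = -1696368854/6655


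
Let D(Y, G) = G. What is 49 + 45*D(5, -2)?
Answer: -41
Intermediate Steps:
49 + 45*D(5, -2) = 49 + 45*(-2) = 49 - 90 = -41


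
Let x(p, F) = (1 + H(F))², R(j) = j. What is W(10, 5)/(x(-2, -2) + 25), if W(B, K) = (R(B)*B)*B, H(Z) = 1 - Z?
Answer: 1000/41 ≈ 24.390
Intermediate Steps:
W(B, K) = B³ (W(B, K) = (B*B)*B = B²*B = B³)
x(p, F) = (2 - F)² (x(p, F) = (1 + (1 - F))² = (2 - F)²)
W(10, 5)/(x(-2, -2) + 25) = 10³/((-2 - 2)² + 25) = 1000/((-4)² + 25) = 1000/(16 + 25) = 1000/41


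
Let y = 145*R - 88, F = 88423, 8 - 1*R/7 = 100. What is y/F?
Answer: -93468/88423 ≈ -1.0571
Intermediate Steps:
R = -644 (R = 56 - 7*100 = 56 - 700 = -644)
y = -93468 (y = 145*(-644) - 88 = -93380 - 88 = -93468)
y/F = -93468/88423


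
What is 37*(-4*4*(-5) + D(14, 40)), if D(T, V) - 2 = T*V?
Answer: 23754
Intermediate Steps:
D(T, V) = 2 + T*V
37*(-4*4*(-5) + D(14, 40)) = 37*(-4*4*(-5) + (2 + 14*40)) = 37*(-16*(-5) + (2 + 560)) = 37*(80 + 562) = 37*642 = 23754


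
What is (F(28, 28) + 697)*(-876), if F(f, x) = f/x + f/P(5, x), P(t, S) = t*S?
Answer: -3058116/5 ≈ -6.1162e+5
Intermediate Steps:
P(t, S) = S*t
F(f, x) = 6*f/(5*x) (F(f, x) = f/x + f/((x*5)) = f/x + f/((5*x)) = f/x + f*(1/(5*x)) = f/x + f/(5*x) = 6*f/(5*x))
(F(28, 28) + 697)*(-876) = ((6/5)*28/28 + 697)*(-876) = ((6/5)*28*(1/28) + 697)*(-876) = (6/5 + 697)*(-876) = (3491/5)*(-876) = -3058116/5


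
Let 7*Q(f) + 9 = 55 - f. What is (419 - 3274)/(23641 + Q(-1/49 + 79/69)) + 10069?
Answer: 5635181906414/559663271 ≈ 10069.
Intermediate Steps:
Q(f) = 46/7 - f/7 (Q(f) = -9/7 + (55 - f)/7 = -9/7 + (55/7 - f/7) = 46/7 - f/7)
(419 - 3274)/(23641 + Q(-1/49 + 79/69)) + 10069 = (419 - 3274)/(23641 + (46/7 - (-1/49 + 79/69)/7)) + 10069 = -2855/(23641 + (46/7 - (-1*1/49 + 79*(1/69))/7)) + 10069 = -2855/(23641 + (46/7 - (-1/49 + 79/69)/7)) + 10069 = -2855/(23641 + (46/7 - ⅐*3802/3381)) + 10069 = -2855/(23641 + (46/7 - 3802/23667)) + 10069 = -2855/(23641 + 151724/23667) + 10069 = -2855/559663271/23667 + 10069 = -2855*23667/559663271 + 10069 = -67569285/559663271 + 10069 = 5635181906414/559663271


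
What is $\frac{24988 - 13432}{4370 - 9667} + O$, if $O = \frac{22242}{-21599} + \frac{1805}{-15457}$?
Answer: $- \frac{5885626805441}{1768433870671} \approx -3.3282$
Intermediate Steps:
$O = - \frac{382780789}{333855743}$ ($O = 22242 \left(- \frac{1}{21599}\right) + 1805 \left(- \frac{1}{15457}\right) = - \frac{22242}{21599} - \frac{1805}{15457} = - \frac{382780789}{333855743} \approx -1.1465$)
$\frac{24988 - 13432}{4370 - 9667} + O = \frac{24988 - 13432}{4370 - 9667} - \frac{382780789}{333855743} = \frac{11556}{-5297} - \frac{382780789}{333855743} = 11556 \left(- \frac{1}{5297}\right) - \frac{382780789}{333855743} = - \frac{11556}{5297} - \frac{382780789}{333855743} = - \frac{5885626805441}{1768433870671}$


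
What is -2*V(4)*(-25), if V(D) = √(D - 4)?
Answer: 0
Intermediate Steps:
V(D) = √(-4 + D)
-2*V(4)*(-25) = -2*√(-4 + 4)*(-25) = -2*√0*(-25) = -2*0*(-25) = 0*(-25) = 0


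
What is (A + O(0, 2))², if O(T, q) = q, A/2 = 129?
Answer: 67600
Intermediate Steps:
A = 258 (A = 2*129 = 258)
(A + O(0, 2))² = (258 + 2)² = 260² = 67600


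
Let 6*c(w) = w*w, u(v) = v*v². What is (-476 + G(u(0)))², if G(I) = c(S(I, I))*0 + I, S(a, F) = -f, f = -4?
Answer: 226576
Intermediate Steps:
S(a, F) = 4 (S(a, F) = -1*(-4) = 4)
u(v) = v³
c(w) = w²/6 (c(w) = (w*w)/6 = w²/6)
G(I) = I (G(I) = ((⅙)*4²)*0 + I = ((⅙)*16)*0 + I = (8/3)*0 + I = 0 + I = I)
(-476 + G(u(0)))² = (-476 + 0³)² = (-476 + 0)² = (-476)² = 226576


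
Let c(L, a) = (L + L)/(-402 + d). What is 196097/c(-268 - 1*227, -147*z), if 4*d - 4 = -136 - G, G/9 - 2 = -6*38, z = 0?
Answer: -873523/60 ≈ -14559.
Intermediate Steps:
G = -2034 (G = 18 + 9*(-6*38) = 18 + 9*(-228) = 18 - 2052 = -2034)
d = 951/2 (d = 1 + (-136 - 1*(-2034))/4 = 1 + (-136 + 2034)/4 = 1 + (1/4)*1898 = 1 + 949/2 = 951/2 ≈ 475.50)
c(L, a) = 4*L/147 (c(L, a) = (L + L)/(-402 + 951/2) = (2*L)/(147/2) = (2*L)*(2/147) = 4*L/147)
196097/c(-268 - 1*227, -147*z) = 196097/((4*(-268 - 1*227)/147)) = 196097/((4*(-268 - 227)/147)) = 196097/(((4/147)*(-495))) = 196097/(-660/49) = 196097*(-49/660) = -873523/60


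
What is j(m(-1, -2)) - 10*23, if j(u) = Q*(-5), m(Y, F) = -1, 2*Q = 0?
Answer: -230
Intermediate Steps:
Q = 0 (Q = (1/2)*0 = 0)
j(u) = 0 (j(u) = 0*(-5) = 0)
j(m(-1, -2)) - 10*23 = 0 - 10*23 = 0 - 230 = -230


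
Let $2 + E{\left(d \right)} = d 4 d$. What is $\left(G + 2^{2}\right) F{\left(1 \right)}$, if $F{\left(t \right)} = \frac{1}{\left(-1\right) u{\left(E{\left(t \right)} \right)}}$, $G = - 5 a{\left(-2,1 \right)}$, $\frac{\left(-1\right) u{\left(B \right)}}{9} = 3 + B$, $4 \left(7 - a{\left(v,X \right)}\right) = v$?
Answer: $- \frac{67}{90} \approx -0.74444$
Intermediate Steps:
$a{\left(v,X \right)} = 7 - \frac{v}{4}$
$E{\left(d \right)} = -2 + 4 d^{2}$ ($E{\left(d \right)} = -2 + d 4 d = -2 + 4 d d = -2 + 4 d^{2}$)
$u{\left(B \right)} = -27 - 9 B$ ($u{\left(B \right)} = - 9 \left(3 + B\right) = -27 - 9 B$)
$G = - \frac{75}{2}$ ($G = - 5 \left(7 - - \frac{1}{2}\right) = - 5 \left(7 + \frac{1}{2}\right) = \left(-5\right) \frac{15}{2} = - \frac{75}{2} \approx -37.5$)
$F{\left(t \right)} = \frac{1}{9 + 36 t^{2}}$ ($F{\left(t \right)} = \frac{1}{\left(-1\right) \left(-27 - 9 \left(-2 + 4 t^{2}\right)\right)} = \frac{1}{\left(-1\right) \left(-27 - \left(-18 + 36 t^{2}\right)\right)} = \frac{1}{\left(-1\right) \left(-9 - 36 t^{2}\right)} = \frac{1}{9 + 36 t^{2}}$)
$\left(G + 2^{2}\right) F{\left(1 \right)} = \left(- \frac{75}{2} + 2^{2}\right) \frac{1}{9 \left(1 + 4 \cdot 1^{2}\right)} = \left(- \frac{75}{2} + 4\right) \frac{1}{9 \left(1 + 4 \cdot 1\right)} = - \frac{67 \frac{1}{9 \left(1 + 4\right)}}{2} = - \frac{67 \frac{1}{9 \cdot 5}}{2} = - \frac{67 \cdot \frac{1}{9} \cdot \frac{1}{5}}{2} = \left(- \frac{67}{2}\right) \frac{1}{45} = - \frac{67}{90}$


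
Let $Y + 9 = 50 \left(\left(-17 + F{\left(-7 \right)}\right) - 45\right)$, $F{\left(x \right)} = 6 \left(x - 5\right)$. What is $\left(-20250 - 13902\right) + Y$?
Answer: $-40861$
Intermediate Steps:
$F{\left(x \right)} = -30 + 6 x$ ($F{\left(x \right)} = 6 \left(-5 + x\right) = -30 + 6 x$)
$Y = -6709$ ($Y = -9 + 50 \left(\left(-17 + \left(-30 + 6 \left(-7\right)\right)\right) - 45\right) = -9 + 50 \left(\left(-17 - 72\right) - 45\right) = -9 + 50 \left(-89 - 45\right) = -9 + 50 \left(-134\right) = -9 - 6700 = -6709$)
$\left(-20250 - 13902\right) + Y = \left(-20250 - 13902\right) - 6709 = -34152 - 6709 = -40861$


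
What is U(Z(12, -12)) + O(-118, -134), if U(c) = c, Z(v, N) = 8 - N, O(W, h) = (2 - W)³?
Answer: 1728020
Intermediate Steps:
U(Z(12, -12)) + O(-118, -134) = (8 - 1*(-12)) - (-2 - 118)³ = (8 + 12) - 1*(-120)³ = 20 - 1*(-1728000) = 20 + 1728000 = 1728020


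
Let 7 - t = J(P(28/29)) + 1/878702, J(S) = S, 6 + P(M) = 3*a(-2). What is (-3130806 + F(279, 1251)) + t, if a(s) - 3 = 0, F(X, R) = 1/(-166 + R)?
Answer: -2984880546341723/953391670 ≈ -3.1308e+6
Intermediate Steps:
a(s) = 3 (a(s) = 3 + 0 = 3)
P(M) = 3 (P(M) = -6 + 3*3 = -6 + 9 = 3)
t = 3514807/878702 (t = 7 - (3 + 1/878702) = 7 - 1*2636107/878702 = 7 - 2636107/878702 = 3514807/878702 ≈ 4.0000)
(-3130806 + F(279, 1251)) + t = (-3130806 + 1/(-166 + 1251)) + 3514807/878702 = (-3130806 + 1/1085) + 3514807/878702 = -3396924509/1085 + 3514807/878702 = -2984880546341723/953391670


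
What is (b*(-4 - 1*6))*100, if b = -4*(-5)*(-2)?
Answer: 40000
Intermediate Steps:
b = -40 (b = 20*(-2) = -40)
(b*(-4 - 1*6))*100 = -40*(-4 - 1*6)*100 = -40*(-4 - 6)*100 = -40*(-10)*100 = 400*100 = 40000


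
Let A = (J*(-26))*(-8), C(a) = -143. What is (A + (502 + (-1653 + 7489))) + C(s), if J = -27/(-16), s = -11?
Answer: 6546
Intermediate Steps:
J = 27/16 (J = -27*(-1/16) = 27/16 ≈ 1.6875)
A = 351 (A = ((27/16)*(-26))*(-8) = -351/8*(-8) = 351)
(A + (502 + (-1653 + 7489))) + C(s) = (351 + (502 + (-1653 + 7489))) - 143 = (351 + (502 + 5836)) - 143 = (351 + 6338) - 143 = 6689 - 143 = 6546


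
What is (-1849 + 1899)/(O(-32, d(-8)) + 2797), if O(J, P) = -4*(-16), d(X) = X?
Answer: 50/2861 ≈ 0.017476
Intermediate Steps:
O(J, P) = 64
(-1849 + 1899)/(O(-32, d(-8)) + 2797) = (-1849 + 1899)/(64 + 2797) = 50/2861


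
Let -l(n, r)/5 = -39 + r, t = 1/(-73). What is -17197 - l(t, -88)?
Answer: -17832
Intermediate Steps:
t = -1/73 ≈ -0.013699
l(n, r) = 195 - 5*r (l(n, r) = -5*(-39 + r) = 195 - 5*r)
-17197 - l(t, -88) = -17197 - (195 - 5*(-88)) = -17197 - (195 + 440) = -17197 - 1*635 = -17197 - 635 = -17832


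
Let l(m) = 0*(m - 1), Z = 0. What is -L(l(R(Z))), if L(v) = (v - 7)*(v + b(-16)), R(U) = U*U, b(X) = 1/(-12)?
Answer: -7/12 ≈ -0.58333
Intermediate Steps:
b(X) = -1/12
R(U) = U²
l(m) = 0 (l(m) = 0*(-1 + m) = 0)
L(v) = (-7 + v)*(-1/12 + v) (L(v) = (v - 7)*(v - 1/12) = (-7 + v)*(-1/12 + v))
-L(l(R(Z))) = -(7/12 + 0² - 85/12*0) = -(7/12 + 0 + 0) = -1*7/12 = -7/12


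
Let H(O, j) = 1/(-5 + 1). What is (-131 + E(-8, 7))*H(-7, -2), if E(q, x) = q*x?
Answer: 187/4 ≈ 46.750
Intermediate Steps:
H(O, j) = -¼ (H(O, j) = 1/(-4) = -¼)
(-131 + E(-8, 7))*H(-7, -2) = (-131 - 8*7)*(-¼) = (-131 - 56)*(-¼) = -187*(-¼) = 187/4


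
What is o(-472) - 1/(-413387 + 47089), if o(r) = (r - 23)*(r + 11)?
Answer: 83587372111/366298 ≈ 2.2820e+5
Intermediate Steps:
o(r) = (-23 + r)*(11 + r)
o(-472) - 1/(-413387 + 47089) = (-253 + (-472)² - 12*(-472)) - 1/(-413387 + 47089) = (-253 + 222784 + 5664) - 1/(-366298) = 228195 - 1*(-1/366298) = 228195 + 1/366298 = 83587372111/366298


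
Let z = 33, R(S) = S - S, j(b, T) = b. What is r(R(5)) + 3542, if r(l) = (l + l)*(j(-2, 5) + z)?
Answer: 3542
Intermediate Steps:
R(S) = 0
r(l) = 62*l (r(l) = (l + l)*(-2 + 33) = (2*l)*31 = 62*l)
r(R(5)) + 3542 = 62*0 + 3542 = 0 + 3542 = 3542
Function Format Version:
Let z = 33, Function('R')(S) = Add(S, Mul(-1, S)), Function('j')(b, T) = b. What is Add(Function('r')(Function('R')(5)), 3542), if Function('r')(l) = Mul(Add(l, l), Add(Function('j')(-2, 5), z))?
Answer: 3542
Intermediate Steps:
Function('R')(S) = 0
Function('r')(l) = Mul(62, l) (Function('r')(l) = Mul(Add(l, l), Add(-2, 33)) = Mul(Mul(2, l), 31) = Mul(62, l))
Add(Function('r')(Function('R')(5)), 3542) = Add(Mul(62, 0), 3542) = Add(0, 3542) = 3542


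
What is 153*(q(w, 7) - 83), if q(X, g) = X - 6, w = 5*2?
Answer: -12087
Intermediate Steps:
w = 10
q(X, g) = -6 + X
153*(q(w, 7) - 83) = 153*((-6 + 10) - 83) = 153*(4 - 83) = 153*(-79) = -12087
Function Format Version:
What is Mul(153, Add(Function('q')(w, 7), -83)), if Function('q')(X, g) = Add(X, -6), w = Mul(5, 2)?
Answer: -12087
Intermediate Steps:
w = 10
Function('q')(X, g) = Add(-6, X)
Mul(153, Add(Function('q')(w, 7), -83)) = Mul(153, Add(Add(-6, 10), -83)) = Mul(153, Add(4, -83)) = Mul(153, -79) = -12087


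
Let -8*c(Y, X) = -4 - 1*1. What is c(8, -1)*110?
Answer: 275/4 ≈ 68.750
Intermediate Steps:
c(Y, X) = 5/8 (c(Y, X) = -(-4 - 1*1)/8 = -(-4 - 1)/8 = -⅛*(-5) = 5/8)
c(8, -1)*110 = (5/8)*110 = 275/4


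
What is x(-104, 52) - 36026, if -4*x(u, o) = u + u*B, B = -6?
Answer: -36156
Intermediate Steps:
x(u, o) = 5*u/4 (x(u, o) = -(u + u*(-6))/4 = -(u - 6*u)/4 = -(-5)*u/4 = 5*u/4)
x(-104, 52) - 36026 = (5/4)*(-104) - 36026 = -130 - 36026 = -36156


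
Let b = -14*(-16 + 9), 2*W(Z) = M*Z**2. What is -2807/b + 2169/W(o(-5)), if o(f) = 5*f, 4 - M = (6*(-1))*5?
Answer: -4230259/148750 ≈ -28.439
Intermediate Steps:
M = 34 (M = 4 - 6*(-1)*5 = 4 - (-6)*5 = 4 - 1*(-30) = 4 + 30 = 34)
W(Z) = 17*Z**2 (W(Z) = (34*Z**2)/2 = 17*Z**2)
b = 98 (b = -14*(-7) = 98)
-2807/b + 2169/W(o(-5)) = -2807/98 + 2169/((17*(5*(-5))**2)) = -2807*1/98 + 2169/((17*(-25)**2)) = -401/14 + 2169/((17*625)) = -401/14 + 2169/10625 = -4230259/148750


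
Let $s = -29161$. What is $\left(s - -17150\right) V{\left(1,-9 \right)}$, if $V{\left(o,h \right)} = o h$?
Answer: $108099$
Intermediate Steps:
$V{\left(o,h \right)} = h o$
$\left(s - -17150\right) V{\left(1,-9 \right)} = \left(-29161 - -17150\right) \left(\left(-9\right) 1\right) = \left(-29161 + 17150\right) \left(-9\right) = \left(-12011\right) \left(-9\right) = 108099$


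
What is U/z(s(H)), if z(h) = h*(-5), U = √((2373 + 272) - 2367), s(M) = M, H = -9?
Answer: √278/45 ≈ 0.37052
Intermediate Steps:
U = √278 (U = √(2645 - 2367) = √278 ≈ 16.673)
z(h) = -5*h
U/z(s(H)) = √278/((-5*(-9))) = √278/45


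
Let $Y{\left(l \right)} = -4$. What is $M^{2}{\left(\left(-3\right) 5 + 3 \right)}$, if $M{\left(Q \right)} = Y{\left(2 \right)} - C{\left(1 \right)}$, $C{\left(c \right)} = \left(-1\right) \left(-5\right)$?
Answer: $81$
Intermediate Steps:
$C{\left(c \right)} = 5$
$M{\left(Q \right)} = -9$ ($M{\left(Q \right)} = -4 - 5 = -9$)
$M^{2}{\left(\left(-3\right) 5 + 3 \right)} = \left(-9\right)^{2} = 81$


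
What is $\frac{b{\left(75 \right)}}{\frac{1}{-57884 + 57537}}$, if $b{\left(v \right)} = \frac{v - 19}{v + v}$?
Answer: $- \frac{9716}{75} \approx -129.55$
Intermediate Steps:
$b{\left(v \right)} = \frac{-19 + v}{2 v}$
$\frac{b{\left(75 \right)}}{\frac{1}{-57884 + 57537}} = \frac{\frac{1}{2} \cdot \frac{1}{75} \left(-19 + 75\right)}{\frac{1}{-57884 + 57537}} = \frac{\frac{1}{2} \cdot \frac{1}{75} \cdot 56}{\frac{1}{-347}} = \frac{28}{75 \left(- \frac{1}{347}\right)} = \frac{28}{75} \left(-347\right) = - \frac{9716}{75}$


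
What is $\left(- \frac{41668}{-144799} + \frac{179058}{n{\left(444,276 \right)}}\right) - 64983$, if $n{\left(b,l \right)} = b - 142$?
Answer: $- \frac{1407860484428}{21864649} \approx -64390.0$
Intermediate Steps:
$n{\left(b,l \right)} = -142 + b$
$\left(- \frac{41668}{-144799} + \frac{179058}{n{\left(444,276 \right)}}\right) - 64983 = \left(- \frac{41668}{-144799} + \frac{179058}{-142 + 444}\right) - 64983 = \left(\left(-41668\right) \left(- \frac{1}{144799}\right) + \frac{179058}{302}\right) - 64983 = \left(\frac{41668}{144799} + 179058 \cdot \frac{1}{302}\right) - 64983 = \left(\frac{41668}{144799} + \frac{89529}{151}\right) - 64983 = \frac{12970001539}{21864649} - 64983 = - \frac{1407860484428}{21864649}$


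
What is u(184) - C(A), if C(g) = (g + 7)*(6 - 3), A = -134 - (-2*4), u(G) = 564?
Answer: 921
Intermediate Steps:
A = -126 (A = -134 - (-8) = -134 - 1*(-8) = -134 + 8 = -126)
C(g) = 21 + 3*g (C(g) = (7 + g)*3 = 21 + 3*g)
u(184) - C(A) = 564 - (21 + 3*(-126)) = 564 - (21 - 378) = 564 - 1*(-357) = 564 + 357 = 921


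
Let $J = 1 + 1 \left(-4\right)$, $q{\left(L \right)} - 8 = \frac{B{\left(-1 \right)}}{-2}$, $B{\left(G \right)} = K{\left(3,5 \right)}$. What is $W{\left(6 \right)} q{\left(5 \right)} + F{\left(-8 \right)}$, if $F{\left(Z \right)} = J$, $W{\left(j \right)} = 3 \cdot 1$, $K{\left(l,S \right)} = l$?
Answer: $\frac{33}{2} \approx 16.5$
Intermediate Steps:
$B{\left(G \right)} = 3$
$W{\left(j \right)} = 3$
$q{\left(L \right)} = \frac{13}{2}$ ($q{\left(L \right)} = 8 + \frac{3}{-2} = 8 + 3 \left(- \frac{1}{2}\right) = 8 - \frac{3}{2} = \frac{13}{2}$)
$J = -3$ ($J = 1 - 4 = -3$)
$F{\left(Z \right)} = -3$
$W{\left(6 \right)} q{\left(5 \right)} + F{\left(-8 \right)} = 3 \cdot \frac{13}{2} - 3 = \frac{39}{2} - 3 = \frac{33}{2}$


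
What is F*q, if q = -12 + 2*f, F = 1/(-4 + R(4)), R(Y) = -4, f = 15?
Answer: -9/4 ≈ -2.2500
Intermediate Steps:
F = -⅛ (F = 1/(-4 - 4) = 1/(-8) = -⅛ ≈ -0.12500)
q = 18 (q = -12 + 2*15 = -12 + 30 = 18)
F*q = -⅛*18 = -9/4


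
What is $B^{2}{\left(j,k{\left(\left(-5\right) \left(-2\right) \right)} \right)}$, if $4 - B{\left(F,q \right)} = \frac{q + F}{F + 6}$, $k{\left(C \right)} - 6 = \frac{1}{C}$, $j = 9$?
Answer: $\frac{201601}{22500} \approx 8.96$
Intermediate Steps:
$k{\left(C \right)} = 6 + \frac{1}{C}$
$B{\left(F,q \right)} = 4 - \frac{F + q}{6 + F}$ ($B{\left(F,q \right)} = 4 - \frac{q + F}{F + 6} = 4 - \frac{F + q}{6 + F}$)
$B^{2}{\left(j,k{\left(\left(-5\right) \left(-2\right) \right)} \right)} = \left(\frac{24 - \left(6 + \frac{1}{\left(-5\right) \left(-2\right)}\right) + 3 \cdot 9}{6 + 9}\right)^{2} = \left(\frac{24 - \left(6 + \frac{1}{10}\right) + 27}{15}\right)^{2} = \left(\frac{24 - \frac{61}{10} + 27}{15}\right)^{2} = \left(\frac{1}{15} \cdot \frac{449}{10}\right)^{2} = \left(\frac{449}{150}\right)^{2} = \frac{201601}{22500}$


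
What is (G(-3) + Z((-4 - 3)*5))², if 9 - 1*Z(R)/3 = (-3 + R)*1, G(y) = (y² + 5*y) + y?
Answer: 17424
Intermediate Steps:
G(y) = y² + 6*y
Z(R) = 36 - 3*R (Z(R) = 27 - 3*(-3 + R) = 27 + (9 - 3*R) = 36 - 3*R)
(G(-3) + Z((-4 - 3)*5))² = (-3*(6 - 3) + (36 - 3*(-4 - 3)*5))² = (-3*3 + (36 - (-21)*5))² = (-9 + (36 - 3*(-35)))² = (-9 + (36 + 105))² = (-9 + 141)² = 132² = 17424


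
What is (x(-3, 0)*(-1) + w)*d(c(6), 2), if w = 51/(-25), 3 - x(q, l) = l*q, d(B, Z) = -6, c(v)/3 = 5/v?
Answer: 756/25 ≈ 30.240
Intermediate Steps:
c(v) = 15/v (c(v) = 3*(5/v) = 15/v)
x(q, l) = 3 - l*q
w = -51/25 (w = 51*(-1/25) = -51/25 ≈ -2.0400)
(x(-3, 0)*(-1) + w)*d(c(6), 2) = ((3 - 1*0*(-3))*(-1) - 51/25)*(-6) = ((3 + 0)*(-1) - 51/25)*(-6) = (3*(-1) - 51/25)*(-6) = (-3 - 51/25)*(-6) = -126/25*(-6) = 756/25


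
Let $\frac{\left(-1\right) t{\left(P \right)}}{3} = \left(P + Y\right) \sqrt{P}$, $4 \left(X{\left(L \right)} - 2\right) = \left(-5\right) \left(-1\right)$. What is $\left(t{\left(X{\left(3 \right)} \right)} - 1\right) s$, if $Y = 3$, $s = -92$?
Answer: $92 + \frac{1725 \sqrt{13}}{2} \approx 3201.8$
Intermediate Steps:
$X{\left(L \right)} = \frac{13}{4}$ ($X{\left(L \right)} = 2 + \frac{\left(-5\right) \left(-1\right)}{4} = 2 + \frac{1}{4} \cdot 5 = 2 + \frac{5}{4} = \frac{13}{4}$)
$t{\left(P \right)} = - 3 \sqrt{P} \left(3 + P\right)$ ($t{\left(P \right)} = - 3 \left(P + 3\right) \sqrt{P} = - 3 \left(3 + P\right) \sqrt{P} = - 3 \sqrt{P} \left(3 + P\right)$)
$\left(t{\left(X{\left(3 \right)} \right)} - 1\right) s = \left(3 \sqrt{\frac{13}{4}} \left(-3 - \frac{13}{4}\right) - 1\right) \left(-92\right) = \left(3 \frac{\sqrt{13}}{2} \left(-3 - \frac{13}{4}\right) - 1\right) \left(-92\right) = \left(3 \frac{\sqrt{13}}{2} \left(- \frac{25}{4}\right) - 1\right) \left(-92\right) = \left(- \frac{75 \sqrt{13}}{8} - 1\right) \left(-92\right) = \left(-1 - \frac{75 \sqrt{13}}{8}\right) \left(-92\right) = 92 + \frac{1725 \sqrt{13}}{2}$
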